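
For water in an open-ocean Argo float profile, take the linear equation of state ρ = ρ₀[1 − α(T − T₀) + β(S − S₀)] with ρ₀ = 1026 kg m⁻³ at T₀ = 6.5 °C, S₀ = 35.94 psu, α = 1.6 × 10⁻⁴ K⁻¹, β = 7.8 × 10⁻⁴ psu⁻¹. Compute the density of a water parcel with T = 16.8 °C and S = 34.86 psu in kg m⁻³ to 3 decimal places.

T − T₀ = +10.3 K, S − S₀ = -1.08 psu.
Bracket = 1 − α·(+10.3) + β·(-1.08) = 1 + (-2.4904 × 10⁻³) = 0.9975096.
ρ = 1026 × 0.9975096 = 1023.445 kg m⁻³.

1023.445 kg m⁻³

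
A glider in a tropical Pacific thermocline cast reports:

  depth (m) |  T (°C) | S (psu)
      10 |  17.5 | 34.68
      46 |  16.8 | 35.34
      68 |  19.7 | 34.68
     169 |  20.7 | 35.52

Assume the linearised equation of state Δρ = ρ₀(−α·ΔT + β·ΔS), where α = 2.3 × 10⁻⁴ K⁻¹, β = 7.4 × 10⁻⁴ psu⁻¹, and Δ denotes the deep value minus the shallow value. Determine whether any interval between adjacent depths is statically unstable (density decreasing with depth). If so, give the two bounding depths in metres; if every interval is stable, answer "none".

Evaluate Δρ/ρ₀ = −αΔT + βΔS across each adjacent pair:
  10–46 m: −αΔT+βΔS = −(2.3 × 10⁻⁴)(-0.7)+(7.4 × 10⁻⁴)(+0.66) = 6.5 × 10⁻⁴ → stable
  46–68 m: −αΔT+βΔS = −(2.3 × 10⁻⁴)(+2.9)+(7.4 × 10⁻⁴)(-0.66) = -1.2 × 10⁻³ → UNSTABLE
  68–169 m: −αΔT+βΔS = −(2.3 × 10⁻⁴)(+1.0)+(7.4 × 10⁻⁴)(+0.84) = 3.9 × 10⁻⁴ → stable
The 46–68 m interval has Δρ < 0: lighter water underlies denser water.

46–68 m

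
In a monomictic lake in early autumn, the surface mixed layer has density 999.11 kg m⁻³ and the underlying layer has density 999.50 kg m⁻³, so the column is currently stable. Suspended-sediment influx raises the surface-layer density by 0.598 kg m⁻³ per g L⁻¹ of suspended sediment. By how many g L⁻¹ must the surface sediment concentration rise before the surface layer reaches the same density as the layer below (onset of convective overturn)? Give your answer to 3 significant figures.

Density deficit of the surface layer: 999.50 − 999.11 = 0.39 kg m⁻³.
Required change = 0.39 / 0.598 = 0.652 g L⁻¹.

0.652 g L⁻¹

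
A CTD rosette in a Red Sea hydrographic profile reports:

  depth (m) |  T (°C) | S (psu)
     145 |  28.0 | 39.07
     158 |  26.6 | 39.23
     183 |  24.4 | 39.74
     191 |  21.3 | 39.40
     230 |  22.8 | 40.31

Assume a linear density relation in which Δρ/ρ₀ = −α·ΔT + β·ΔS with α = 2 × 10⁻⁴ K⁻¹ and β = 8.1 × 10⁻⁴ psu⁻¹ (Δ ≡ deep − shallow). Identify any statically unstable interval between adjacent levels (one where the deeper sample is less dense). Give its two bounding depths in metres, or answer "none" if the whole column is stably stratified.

Evaluate Δρ/ρ₀ = −αΔT + βΔS across each adjacent pair:
  145–158 m: −αΔT+βΔS = −(2 × 10⁻⁴)(-1.4)+(8.1 × 10⁻⁴)(+0.16) = 4.1 × 10⁻⁴ → stable
  158–183 m: −αΔT+βΔS = −(2 × 10⁻⁴)(-2.2)+(8.1 × 10⁻⁴)(+0.51) = 8.5 × 10⁻⁴ → stable
  183–191 m: −αΔT+βΔS = −(2 × 10⁻⁴)(-3.1)+(8.1 × 10⁻⁴)(-0.34) = 3.4 × 10⁻⁴ → stable
  191–230 m: −αΔT+βΔS = −(2 × 10⁻⁴)(+1.5)+(8.1 × 10⁻⁴)(+0.91) = 4.4 × 10⁻⁴ → stable
Every interval has Δρ > 0: the column is stably stratified throughout.

none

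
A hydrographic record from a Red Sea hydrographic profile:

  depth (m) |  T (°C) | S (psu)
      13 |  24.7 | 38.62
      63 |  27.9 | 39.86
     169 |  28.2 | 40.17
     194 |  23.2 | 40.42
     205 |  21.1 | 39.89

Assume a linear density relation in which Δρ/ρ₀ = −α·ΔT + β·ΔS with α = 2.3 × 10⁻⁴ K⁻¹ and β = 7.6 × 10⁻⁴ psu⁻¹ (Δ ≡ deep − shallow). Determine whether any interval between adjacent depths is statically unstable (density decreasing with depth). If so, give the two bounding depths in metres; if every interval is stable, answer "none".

none

Evaluate Δρ/ρ₀ = −αΔT + βΔS across each adjacent pair:
  13–63 m: −αΔT+βΔS = −(2.3 × 10⁻⁴)(+3.2)+(7.6 × 10⁻⁴)(+1.24) = 2.1 × 10⁻⁴ → stable
  63–169 m: −αΔT+βΔS = −(2.3 × 10⁻⁴)(+0.3)+(7.6 × 10⁻⁴)(+0.31) = 1.7 × 10⁻⁴ → stable
  169–194 m: −αΔT+βΔS = −(2.3 × 10⁻⁴)(-5.0)+(7.6 × 10⁻⁴)(+0.25) = 1.3 × 10⁻³ → stable
  194–205 m: −αΔT+βΔS = −(2.3 × 10⁻⁴)(-2.1)+(7.6 × 10⁻⁴)(-0.53) = 8.0 × 10⁻⁵ → stable
Every interval has Δρ > 0: the column is stably stratified throughout.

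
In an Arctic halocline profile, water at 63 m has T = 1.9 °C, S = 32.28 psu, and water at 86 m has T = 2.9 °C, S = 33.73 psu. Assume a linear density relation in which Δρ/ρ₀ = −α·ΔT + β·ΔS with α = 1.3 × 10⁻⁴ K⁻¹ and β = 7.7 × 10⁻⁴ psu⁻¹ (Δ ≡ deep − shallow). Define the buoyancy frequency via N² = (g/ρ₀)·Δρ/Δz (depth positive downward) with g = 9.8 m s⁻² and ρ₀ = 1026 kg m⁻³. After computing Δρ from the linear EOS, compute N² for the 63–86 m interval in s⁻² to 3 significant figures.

ΔT = +1.0 K, ΔS = +1.45 psu (deep − shallow).
Δρ/ρ₀ = −αΔT + βΔS = -1.30 × 10⁻⁴ + 1.1165 × 10⁻³ = 9.865 × 10⁻⁴, so Δρ ≈ 1.012 kg m⁻³.
N² = (g/ρ₀)·Δρ/Δz = g·(Δρ/ρ₀)/Δz = 9.8 × 9.865 × 10⁻⁴ / 23 = 4.2033 × 10⁻⁴ s⁻² ≈ 4.20 × 10⁻⁴ s⁻².

4.20 × 10⁻⁴ s⁻²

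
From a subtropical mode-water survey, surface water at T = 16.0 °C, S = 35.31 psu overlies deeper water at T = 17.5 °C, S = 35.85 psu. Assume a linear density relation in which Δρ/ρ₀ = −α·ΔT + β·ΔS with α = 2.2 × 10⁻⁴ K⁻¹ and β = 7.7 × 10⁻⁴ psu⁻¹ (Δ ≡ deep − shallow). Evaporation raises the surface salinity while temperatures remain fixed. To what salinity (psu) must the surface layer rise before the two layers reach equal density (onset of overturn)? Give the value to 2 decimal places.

35.42 psu

Neutral buoyancy requires −α(T_deep − T_surf) + β(S_deep − S_surf′) = 0.
S_surf′ = S_deep − (α/β)·ΔT = 35.85 − (2.2 × 10⁻⁴/7.7 × 10⁻⁴)·(+1.5) = 35.4214 psu.
Increase required: 35.4214 − 35.31 = 0.1114 psu.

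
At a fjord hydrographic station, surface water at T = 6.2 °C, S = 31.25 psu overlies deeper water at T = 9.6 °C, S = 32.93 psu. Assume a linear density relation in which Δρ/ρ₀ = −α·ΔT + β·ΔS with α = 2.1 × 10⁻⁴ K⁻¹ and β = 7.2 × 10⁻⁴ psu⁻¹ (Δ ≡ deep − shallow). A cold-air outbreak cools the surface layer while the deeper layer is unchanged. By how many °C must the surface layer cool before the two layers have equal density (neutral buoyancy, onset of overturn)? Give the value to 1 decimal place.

Neutral buoyancy requires Δρ = 0, i.e. −α(T_deep − T_surf′) + β(S_deep − S_surf) = 0.
T_surf′ = T_deep − (β/α)·ΔS = 9.6 − (7.2 × 10⁻⁴/2.1 × 10⁻⁴)·(+1.68) = 3.840 °C.
Cooling required: 6.2 − (3.840) = 2.360 °C.

2.4 °C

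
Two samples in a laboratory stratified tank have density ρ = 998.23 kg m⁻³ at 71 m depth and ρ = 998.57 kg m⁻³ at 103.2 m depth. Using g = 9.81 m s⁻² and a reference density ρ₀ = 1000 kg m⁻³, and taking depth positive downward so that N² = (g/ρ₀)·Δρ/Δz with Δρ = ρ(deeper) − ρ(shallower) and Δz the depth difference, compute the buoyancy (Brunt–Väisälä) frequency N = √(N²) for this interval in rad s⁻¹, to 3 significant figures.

0.0102 rad s⁻¹

Δρ = 998.57 − 998.23 = 0.34 kg m⁻³ over Δz = 103.2 − 71 = 32.2 m.
N² = (9.81/1000) × (0.34/32.2) = 1.0358 × 10⁻⁴ s⁻².
N = √(1.0358 × 10⁻⁴) = 0.010177 rad s⁻¹ ≈ 0.0102 rad s⁻¹.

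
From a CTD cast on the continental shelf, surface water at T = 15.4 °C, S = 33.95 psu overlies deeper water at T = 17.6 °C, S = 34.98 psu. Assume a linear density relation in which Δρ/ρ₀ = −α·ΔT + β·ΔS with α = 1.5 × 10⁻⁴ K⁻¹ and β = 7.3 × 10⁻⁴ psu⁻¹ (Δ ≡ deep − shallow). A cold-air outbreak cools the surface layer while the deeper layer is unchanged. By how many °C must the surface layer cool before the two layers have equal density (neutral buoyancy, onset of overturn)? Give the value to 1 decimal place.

Neutral buoyancy requires Δρ = 0, i.e. −α(T_deep − T_surf′) + β(S_deep − S_surf) = 0.
T_surf′ = T_deep − (β/α)·ΔS = 17.6 − (7.3 × 10⁻⁴/1.5 × 10⁻⁴)·(+1.03) = 12.587 °C.
Cooling required: 15.4 − (12.587) = 2.813 °C.

2.8 °C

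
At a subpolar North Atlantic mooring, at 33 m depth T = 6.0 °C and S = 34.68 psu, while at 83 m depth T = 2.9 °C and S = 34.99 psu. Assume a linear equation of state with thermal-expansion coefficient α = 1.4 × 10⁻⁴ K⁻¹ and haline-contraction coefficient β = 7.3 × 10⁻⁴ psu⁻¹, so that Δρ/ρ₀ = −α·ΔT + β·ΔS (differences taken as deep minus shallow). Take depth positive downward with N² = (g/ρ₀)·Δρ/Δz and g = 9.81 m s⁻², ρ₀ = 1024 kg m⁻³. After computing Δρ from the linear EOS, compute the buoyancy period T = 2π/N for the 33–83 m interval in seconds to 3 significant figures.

ΔT = -3.1 K, ΔS = +0.31 psu (deep − shallow).
Δρ/ρ₀ = −αΔT + βΔS = 4.34 × 10⁻⁴ + 2.263 × 10⁻⁴ = 6.603 × 10⁻⁴, so Δρ ≈ 0.6761 kg m⁻³.
N² = (g/ρ₀)·Δρ/Δz = g·(Δρ/ρ₀)/Δz = 9.81 × 6.603 × 10⁻⁴ / 50 = 1.2955 × 10⁻⁴ s⁻².
N = √(1.2955 × 10⁻⁴) = 0.011382 rad s⁻¹ → T = 2π/N = 552.03 s ≈ 552 s.

552 s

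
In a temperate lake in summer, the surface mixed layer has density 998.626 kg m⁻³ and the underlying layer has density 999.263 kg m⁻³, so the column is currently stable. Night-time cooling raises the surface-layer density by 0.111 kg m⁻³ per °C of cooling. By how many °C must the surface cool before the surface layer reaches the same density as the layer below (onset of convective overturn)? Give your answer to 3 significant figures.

Density deficit of the surface layer: 999.263 − 998.626 = 0.637 kg m⁻³.
Required change = 0.637 / 0.111 = 5.74 °C.

5.74 °C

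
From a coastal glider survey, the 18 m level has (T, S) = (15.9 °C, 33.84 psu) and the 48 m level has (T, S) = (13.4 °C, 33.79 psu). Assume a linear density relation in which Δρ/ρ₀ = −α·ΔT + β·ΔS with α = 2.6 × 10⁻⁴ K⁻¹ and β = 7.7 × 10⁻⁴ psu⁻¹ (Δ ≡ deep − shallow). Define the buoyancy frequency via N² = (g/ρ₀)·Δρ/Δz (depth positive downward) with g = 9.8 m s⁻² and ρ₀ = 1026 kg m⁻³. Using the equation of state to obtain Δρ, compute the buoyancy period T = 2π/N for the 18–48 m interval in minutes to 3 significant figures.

7.41 min

ΔT = -2.5 K, ΔS = -0.05 psu (deep − shallow).
Δρ/ρ₀ = −αΔT + βΔS = 6.50 × 10⁻⁴ − 3.85 × 10⁻⁵ = 6.115 × 10⁻⁴, so Δρ ≈ 0.6274 kg m⁻³.
N² = (g/ρ₀)·Δρ/Δz = g·(Δρ/ρ₀)/Δz = 9.8 × 6.115 × 10⁻⁴ / 30 = 1.9976 × 10⁻⁴ s⁻².
N = √(1.9976 × 10⁻⁴) = 0.014134 rad s⁻¹ → T = 2π/N = 444.54 s = 7.4090 min ≈ 7.41 min.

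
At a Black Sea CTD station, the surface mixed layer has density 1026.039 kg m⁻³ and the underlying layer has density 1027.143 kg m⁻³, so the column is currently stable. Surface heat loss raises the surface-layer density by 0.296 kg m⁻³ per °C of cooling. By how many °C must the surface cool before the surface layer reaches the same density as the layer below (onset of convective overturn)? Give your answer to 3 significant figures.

3.73 °C

Density deficit of the surface layer: 1027.143 − 1026.039 = 1.104 kg m⁻³.
Required change = 1.104 / 0.296 = 3.73 °C.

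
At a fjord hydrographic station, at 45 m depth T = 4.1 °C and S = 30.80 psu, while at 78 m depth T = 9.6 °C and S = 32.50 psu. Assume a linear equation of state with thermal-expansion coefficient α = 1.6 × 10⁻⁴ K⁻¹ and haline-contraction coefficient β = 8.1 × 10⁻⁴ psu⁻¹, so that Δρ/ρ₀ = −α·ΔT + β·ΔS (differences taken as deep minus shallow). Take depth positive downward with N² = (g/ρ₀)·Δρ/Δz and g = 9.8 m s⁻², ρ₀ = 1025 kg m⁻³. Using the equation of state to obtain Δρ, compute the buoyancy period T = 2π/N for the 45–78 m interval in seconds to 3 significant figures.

ΔT = +5.5 K, ΔS = +1.70 psu (deep − shallow).
Δρ/ρ₀ = −αΔT + βΔS = -8.80 × 10⁻⁴ + 1.377 × 10⁻³ = 4.97 × 10⁻⁴, so Δρ ≈ 0.5094 kg m⁻³.
N² = (g/ρ₀)·Δρ/Δz = g·(Δρ/ρ₀)/Δz = 9.8 × 4.97 × 10⁻⁴ / 33 = 1.4759 × 10⁻⁴ s⁻².
N = √(1.4759 × 10⁻⁴) = 0.012149 rad s⁻¹ → T = 2π/N = 517.18 s ≈ 517 s.

517 s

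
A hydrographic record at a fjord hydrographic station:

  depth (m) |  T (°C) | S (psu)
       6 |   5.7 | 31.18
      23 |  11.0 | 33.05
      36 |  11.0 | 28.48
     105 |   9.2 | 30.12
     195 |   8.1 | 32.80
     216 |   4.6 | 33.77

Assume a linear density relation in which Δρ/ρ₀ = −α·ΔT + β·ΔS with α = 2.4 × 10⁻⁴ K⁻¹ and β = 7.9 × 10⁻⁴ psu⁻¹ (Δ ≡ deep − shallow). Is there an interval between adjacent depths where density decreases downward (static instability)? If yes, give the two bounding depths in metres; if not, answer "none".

Evaluate Δρ/ρ₀ = −αΔT + βΔS across each adjacent pair:
  6–23 m: −αΔT+βΔS = −(2.4 × 10⁻⁴)(+5.3)+(7.9 × 10⁻⁴)(+1.87) = 2.1 × 10⁻⁴ → stable
  23–36 m: −αΔT+βΔS = −(2.4 × 10⁻⁴)(+0.0)+(7.9 × 10⁻⁴)(-4.57) = -3.6 × 10⁻³ → UNSTABLE
  36–105 m: −αΔT+βΔS = −(2.4 × 10⁻⁴)(-1.8)+(7.9 × 10⁻⁴)(+1.64) = 1.7 × 10⁻³ → stable
  105–195 m: −αΔT+βΔS = −(2.4 × 10⁻⁴)(-1.1)+(7.9 × 10⁻⁴)(+2.68) = 2.4 × 10⁻³ → stable
  195–216 m: −αΔT+βΔS = −(2.4 × 10⁻⁴)(-3.5)+(7.9 × 10⁻⁴)(+0.97) = 1.6 × 10⁻³ → stable
The 23–36 m interval has Δρ < 0: lighter water underlies denser water.

23–36 m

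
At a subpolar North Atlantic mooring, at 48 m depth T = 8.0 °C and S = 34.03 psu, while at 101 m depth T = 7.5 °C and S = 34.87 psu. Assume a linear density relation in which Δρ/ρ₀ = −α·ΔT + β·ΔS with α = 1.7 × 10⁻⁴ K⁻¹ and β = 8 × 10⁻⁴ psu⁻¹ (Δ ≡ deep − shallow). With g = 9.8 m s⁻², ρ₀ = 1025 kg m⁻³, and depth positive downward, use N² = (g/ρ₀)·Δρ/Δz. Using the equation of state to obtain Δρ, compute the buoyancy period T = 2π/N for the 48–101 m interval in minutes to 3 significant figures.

ΔT = -0.5 K, ΔS = +0.84 psu (deep − shallow).
Δρ/ρ₀ = −αΔT + βΔS = 8.50 × 10⁻⁵ + 6.72 × 10⁻⁴ = 7.57 × 10⁻⁴, so Δρ ≈ 0.7759 kg m⁻³.
N² = (g/ρ₀)·Δρ/Δz = g·(Δρ/ρ₀)/Δz = 9.8 × 7.57 × 10⁻⁴ / 53 = 1.3997 × 10⁻⁴ s⁻².
N = √(1.3997 × 10⁻⁴) = 0.011831 rad s⁻¹ → T = 2π/N = 531.08 s = 8.8513 min ≈ 8.85 min.

8.85 min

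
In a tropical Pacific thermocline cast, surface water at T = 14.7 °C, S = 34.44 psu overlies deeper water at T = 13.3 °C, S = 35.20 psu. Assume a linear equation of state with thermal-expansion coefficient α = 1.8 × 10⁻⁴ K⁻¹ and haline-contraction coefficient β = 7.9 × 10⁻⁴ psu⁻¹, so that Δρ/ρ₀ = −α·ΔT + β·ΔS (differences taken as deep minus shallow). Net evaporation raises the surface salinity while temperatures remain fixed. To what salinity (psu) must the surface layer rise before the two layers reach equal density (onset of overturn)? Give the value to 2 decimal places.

35.52 psu

Neutral buoyancy requires −α(T_deep − T_surf) + β(S_deep − S_surf′) = 0.
S_surf′ = S_deep − (α/β)·ΔT = 35.20 − (1.8 × 10⁻⁴/7.9 × 10⁻⁴)·(-1.4) = 35.5190 psu.
Increase required: 35.5190 − 34.44 = 1.0790 psu.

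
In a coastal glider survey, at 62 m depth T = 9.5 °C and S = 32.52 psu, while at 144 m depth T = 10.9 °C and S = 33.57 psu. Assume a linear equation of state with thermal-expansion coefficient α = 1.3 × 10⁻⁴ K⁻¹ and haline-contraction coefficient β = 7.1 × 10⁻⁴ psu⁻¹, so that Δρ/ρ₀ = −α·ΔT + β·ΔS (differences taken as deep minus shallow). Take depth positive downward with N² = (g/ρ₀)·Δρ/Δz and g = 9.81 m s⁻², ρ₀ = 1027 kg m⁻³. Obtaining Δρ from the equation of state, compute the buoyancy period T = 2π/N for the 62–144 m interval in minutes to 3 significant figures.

12.8 min

ΔT = +1.4 K, ΔS = +1.05 psu (deep − shallow).
Δρ/ρ₀ = −αΔT + βΔS = -1.82 × 10⁻⁴ + 7.455 × 10⁻⁴ = 5.635 × 10⁻⁴, so Δρ ≈ 0.5787 kg m⁻³.
N² = (g/ρ₀)·Δρ/Δz = g·(Δρ/ρ₀)/Δz = 9.81 × 5.635 × 10⁻⁴ / 82 = 6.7414 × 10⁻⁵ s⁻².
N = √(6.7414 × 10⁻⁵) = 8.2106 × 10⁻³ rad s⁻¹ → T = 2π/N = 765.25 s = 12.754 min ≈ 12.8 min.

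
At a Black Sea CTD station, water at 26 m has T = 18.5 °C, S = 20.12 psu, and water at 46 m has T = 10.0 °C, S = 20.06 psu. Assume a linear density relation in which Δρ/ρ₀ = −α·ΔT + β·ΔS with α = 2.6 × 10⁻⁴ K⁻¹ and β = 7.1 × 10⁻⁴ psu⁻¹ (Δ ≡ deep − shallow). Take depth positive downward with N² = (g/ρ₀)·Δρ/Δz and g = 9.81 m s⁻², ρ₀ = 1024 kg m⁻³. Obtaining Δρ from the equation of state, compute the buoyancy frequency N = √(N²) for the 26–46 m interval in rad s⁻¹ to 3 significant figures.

0.0326 rad s⁻¹

ΔT = -8.5 K, ΔS = -0.06 psu (deep − shallow).
Δρ/ρ₀ = −αΔT + βΔS = 2.21 × 10⁻³ − 4.26 × 10⁻⁵ = 2.1674 × 10⁻³, so Δρ ≈ 2.219 kg m⁻³.
N² = (g/ρ₀)·Δρ/Δz = g·(Δρ/ρ₀)/Δz = 9.81 × 2.1674 × 10⁻³ / 20 = 1.0631 × 10⁻³ s⁻².
N = √(1.0631 × 10⁻³) = 0.032605 rad s⁻¹ ≈ 0.0326 rad s⁻¹.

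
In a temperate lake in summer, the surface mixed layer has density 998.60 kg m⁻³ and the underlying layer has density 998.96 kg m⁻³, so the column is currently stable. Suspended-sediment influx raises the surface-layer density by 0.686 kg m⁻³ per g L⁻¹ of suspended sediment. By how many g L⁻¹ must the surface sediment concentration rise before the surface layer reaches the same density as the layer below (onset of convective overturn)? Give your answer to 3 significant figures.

Density deficit of the surface layer: 998.96 − 998.60 = 0.36 kg m⁻³.
Required change = 0.36 / 0.686 = 0.525 g L⁻¹.

0.525 g L⁻¹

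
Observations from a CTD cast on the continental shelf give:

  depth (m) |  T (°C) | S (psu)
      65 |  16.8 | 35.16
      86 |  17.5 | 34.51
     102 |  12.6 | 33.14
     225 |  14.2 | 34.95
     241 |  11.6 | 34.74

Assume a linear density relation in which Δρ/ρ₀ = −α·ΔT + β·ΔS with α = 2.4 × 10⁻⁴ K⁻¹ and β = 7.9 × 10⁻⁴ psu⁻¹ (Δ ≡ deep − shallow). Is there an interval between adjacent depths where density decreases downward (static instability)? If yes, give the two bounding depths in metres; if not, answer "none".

65–86 m

Evaluate Δρ/ρ₀ = −αΔT + βΔS across each adjacent pair:
  65–86 m: −αΔT+βΔS = −(2.4 × 10⁻⁴)(+0.7)+(7.9 × 10⁻⁴)(-0.65) = -6.8 × 10⁻⁴ → UNSTABLE
  86–102 m: −αΔT+βΔS = −(2.4 × 10⁻⁴)(-4.9)+(7.9 × 10⁻⁴)(-1.37) = 9.4 × 10⁻⁵ → stable
  102–225 m: −αΔT+βΔS = −(2.4 × 10⁻⁴)(+1.6)+(7.9 × 10⁻⁴)(+1.81) = 1.0 × 10⁻³ → stable
  225–241 m: −αΔT+βΔS = −(2.4 × 10⁻⁴)(-2.6)+(7.9 × 10⁻⁴)(-0.21) = 4.6 × 10⁻⁴ → stable
The 65–86 m interval has Δρ < 0: lighter water underlies denser water.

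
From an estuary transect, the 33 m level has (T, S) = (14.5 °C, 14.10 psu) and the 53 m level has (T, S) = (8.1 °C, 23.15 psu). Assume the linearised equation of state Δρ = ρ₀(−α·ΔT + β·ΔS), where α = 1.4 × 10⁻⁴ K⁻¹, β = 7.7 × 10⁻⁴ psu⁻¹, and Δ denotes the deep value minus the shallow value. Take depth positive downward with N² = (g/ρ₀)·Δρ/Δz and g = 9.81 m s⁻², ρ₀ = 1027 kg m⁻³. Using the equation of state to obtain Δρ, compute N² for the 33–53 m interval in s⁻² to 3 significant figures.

ΔT = -6.4 K, ΔS = +9.05 psu (deep − shallow).
Δρ/ρ₀ = −αΔT + βΔS = 8.96 × 10⁻⁴ + 6.9685 × 10⁻³ = 7.8645 × 10⁻³, so Δρ ≈ 8.077 kg m⁻³.
N² = (g/ρ₀)·Δρ/Δz = g·(Δρ/ρ₀)/Δz = 9.81 × 7.8645 × 10⁻³ / 20 = 3.8575 × 10⁻³ s⁻² ≈ 3.86 × 10⁻³ s⁻².

3.86 × 10⁻³ s⁻²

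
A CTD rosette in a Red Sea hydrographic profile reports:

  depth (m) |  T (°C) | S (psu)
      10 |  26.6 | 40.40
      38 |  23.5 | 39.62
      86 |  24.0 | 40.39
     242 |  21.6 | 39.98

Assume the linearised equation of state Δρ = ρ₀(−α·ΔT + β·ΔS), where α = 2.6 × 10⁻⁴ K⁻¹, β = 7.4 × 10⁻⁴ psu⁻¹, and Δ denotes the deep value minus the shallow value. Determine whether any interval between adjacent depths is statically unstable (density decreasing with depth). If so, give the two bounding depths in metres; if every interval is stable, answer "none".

Evaluate Δρ/ρ₀ = −αΔT + βΔS across each adjacent pair:
  10–38 m: −αΔT+βΔS = −(2.6 × 10⁻⁴)(-3.1)+(7.4 × 10⁻⁴)(-0.78) = 2.3 × 10⁻⁴ → stable
  38–86 m: −αΔT+βΔS = −(2.6 × 10⁻⁴)(+0.5)+(7.4 × 10⁻⁴)(+0.77) = 4.4 × 10⁻⁴ → stable
  86–242 m: −αΔT+βΔS = −(2.6 × 10⁻⁴)(-2.4)+(7.4 × 10⁻⁴)(-0.41) = 3.2 × 10⁻⁴ → stable
Every interval has Δρ > 0: the column is stably stratified throughout.

none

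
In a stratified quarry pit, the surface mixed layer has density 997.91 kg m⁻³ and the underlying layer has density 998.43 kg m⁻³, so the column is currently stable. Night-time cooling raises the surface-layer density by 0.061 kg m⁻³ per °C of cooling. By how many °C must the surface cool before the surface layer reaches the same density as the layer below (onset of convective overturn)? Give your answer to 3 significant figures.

8.52 °C

Density deficit of the surface layer: 998.43 − 997.91 = 0.52 kg m⁻³.
Required change = 0.52 / 0.061 = 8.52 °C.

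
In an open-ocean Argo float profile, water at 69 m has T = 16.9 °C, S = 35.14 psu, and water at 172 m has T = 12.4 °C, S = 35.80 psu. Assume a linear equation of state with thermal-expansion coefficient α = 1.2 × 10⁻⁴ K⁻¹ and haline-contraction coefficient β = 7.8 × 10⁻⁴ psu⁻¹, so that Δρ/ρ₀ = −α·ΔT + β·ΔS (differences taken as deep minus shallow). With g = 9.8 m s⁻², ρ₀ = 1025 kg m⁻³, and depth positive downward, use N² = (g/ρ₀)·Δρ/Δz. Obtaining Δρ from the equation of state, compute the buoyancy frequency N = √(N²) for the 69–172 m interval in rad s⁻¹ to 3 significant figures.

ΔT = -4.5 K, ΔS = +0.66 psu (deep − shallow).
Δρ/ρ₀ = −αΔT + βΔS = 5.40 × 10⁻⁴ + 5.148 × 10⁻⁴ = 1.0548 × 10⁻³, so Δρ ≈ 1.081 kg m⁻³.
N² = (g/ρ₀)·Δρ/Δz = g·(Δρ/ρ₀)/Δz = 9.8 × 1.0548 × 10⁻³ / 103 = 1.0036 × 10⁻⁴ s⁻².
N = √(1.0036 × 10⁻⁴) = 0.010018 rad s⁻¹ ≈ 0.0100 rad s⁻¹.

0.0100 rad s⁻¹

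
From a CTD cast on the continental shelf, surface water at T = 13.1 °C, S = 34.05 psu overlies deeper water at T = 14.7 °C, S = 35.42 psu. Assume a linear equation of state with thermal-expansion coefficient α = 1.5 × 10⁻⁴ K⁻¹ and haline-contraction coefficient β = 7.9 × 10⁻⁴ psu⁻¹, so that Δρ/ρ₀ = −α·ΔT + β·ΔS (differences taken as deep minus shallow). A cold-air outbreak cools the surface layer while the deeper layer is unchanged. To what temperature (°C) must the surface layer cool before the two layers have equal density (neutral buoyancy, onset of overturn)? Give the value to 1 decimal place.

7.5 °C

Neutral buoyancy requires Δρ = 0, i.e. −α(T_deep − T_surf′) + β(S_deep − S_surf) = 0.
T_surf′ = T_deep − (β/α)·ΔS = 14.7 − (7.9 × 10⁻⁴/1.5 × 10⁻⁴)·(+1.37) = 7.485 °C.
Cooling required: 13.1 − (7.485) = 5.615 °C.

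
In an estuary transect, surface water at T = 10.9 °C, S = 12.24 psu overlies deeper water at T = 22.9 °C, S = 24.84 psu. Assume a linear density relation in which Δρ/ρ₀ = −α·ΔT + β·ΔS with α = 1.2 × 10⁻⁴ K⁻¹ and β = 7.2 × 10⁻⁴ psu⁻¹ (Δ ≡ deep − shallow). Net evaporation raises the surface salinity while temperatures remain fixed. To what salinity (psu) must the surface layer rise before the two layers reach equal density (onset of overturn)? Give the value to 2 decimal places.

22.84 psu

Neutral buoyancy requires −α(T_deep − T_surf) + β(S_deep − S_surf′) = 0.
S_surf′ = S_deep − (α/β)·ΔT = 24.84 − (1.2 × 10⁻⁴/7.2 × 10⁻⁴)·(+12.0) = 22.8400 psu.
Increase required: 22.8400 − 12.24 = 10.6000 psu.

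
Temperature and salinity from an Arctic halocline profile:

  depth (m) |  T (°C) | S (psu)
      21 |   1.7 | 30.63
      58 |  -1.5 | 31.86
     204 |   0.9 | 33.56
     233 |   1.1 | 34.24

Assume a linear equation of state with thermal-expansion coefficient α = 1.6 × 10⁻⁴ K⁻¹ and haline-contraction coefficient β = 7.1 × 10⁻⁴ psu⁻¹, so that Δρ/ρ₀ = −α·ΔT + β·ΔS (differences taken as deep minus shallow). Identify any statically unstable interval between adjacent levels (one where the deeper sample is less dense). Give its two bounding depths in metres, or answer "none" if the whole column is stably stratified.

none

Evaluate Δρ/ρ₀ = −αΔT + βΔS across each adjacent pair:
  21–58 m: −αΔT+βΔS = −(1.6 × 10⁻⁴)(-3.2)+(7.1 × 10⁻⁴)(+1.23) = 1.4 × 10⁻³ → stable
  58–204 m: −αΔT+βΔS = −(1.6 × 10⁻⁴)(+2.4)+(7.1 × 10⁻⁴)(+1.70) = 8.2 × 10⁻⁴ → stable
  204–233 m: −αΔT+βΔS = −(1.6 × 10⁻⁴)(+0.2)+(7.1 × 10⁻⁴)(+0.68) = 4.5 × 10⁻⁴ → stable
Every interval has Δρ > 0: the column is stably stratified throughout.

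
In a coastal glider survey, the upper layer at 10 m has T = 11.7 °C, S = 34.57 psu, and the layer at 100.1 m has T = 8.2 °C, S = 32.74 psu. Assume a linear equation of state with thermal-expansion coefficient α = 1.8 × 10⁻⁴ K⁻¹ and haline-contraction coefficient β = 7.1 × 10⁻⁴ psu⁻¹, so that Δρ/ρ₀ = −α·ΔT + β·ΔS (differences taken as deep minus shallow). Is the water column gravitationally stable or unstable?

unstable

ΔT = 8.2 − 11.7 = -3.5 K and ΔS = 32.74 − 34.57 = -1.83 psu (deep − shallow).
−αΔT = 6.30 × 10⁻⁴; βΔS = -1.2993 × 10⁻³; sum Δρ/ρ₀ = -6.693 × 10⁻⁴.
Δρ/ρ₀ < 0, so Δρ < 0: deeper water is lighter → statically unstable; the column would overturn.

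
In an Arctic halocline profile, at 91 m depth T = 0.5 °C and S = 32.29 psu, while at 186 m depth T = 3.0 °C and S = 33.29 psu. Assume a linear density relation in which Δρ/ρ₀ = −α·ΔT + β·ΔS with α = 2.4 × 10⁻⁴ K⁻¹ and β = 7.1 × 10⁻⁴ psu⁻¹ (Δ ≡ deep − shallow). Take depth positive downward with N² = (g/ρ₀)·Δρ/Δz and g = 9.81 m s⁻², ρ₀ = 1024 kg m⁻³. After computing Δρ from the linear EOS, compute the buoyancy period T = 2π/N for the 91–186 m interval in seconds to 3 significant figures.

1.86 × 10³ s

ΔT = +2.5 K, ΔS = +1.00 psu (deep − shallow).
Δρ/ρ₀ = −αΔT + βΔS = -6.00 × 10⁻⁴ + 7.10 × 10⁻⁴ = 1.10 × 10⁻⁴, so Δρ ≈ 0.1126 kg m⁻³.
N² = (g/ρ₀)·Δρ/Δz = g·(Δρ/ρ₀)/Δz = 9.81 × 1.10 × 10⁻⁴ / 95 = 1.1359 × 10⁻⁵ s⁻².
N = √(1.1359 × 10⁻⁵) = 3.3703 × 10⁻³ rad s⁻¹ → T = 2π/N = 1.8643 × 10³ s ≈ 1.86 × 10³ s.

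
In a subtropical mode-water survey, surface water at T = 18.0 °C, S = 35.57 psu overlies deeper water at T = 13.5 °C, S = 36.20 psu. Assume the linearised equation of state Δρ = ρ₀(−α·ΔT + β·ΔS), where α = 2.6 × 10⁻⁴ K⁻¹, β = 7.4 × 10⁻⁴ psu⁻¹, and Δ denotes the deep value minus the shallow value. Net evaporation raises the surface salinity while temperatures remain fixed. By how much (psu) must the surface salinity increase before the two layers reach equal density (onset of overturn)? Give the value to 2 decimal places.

2.21 psu

Neutral buoyancy requires −α(T_deep − T_surf) + β(S_deep − S_surf′) = 0.
S_surf′ = S_deep − (α/β)·ΔT = 36.20 − (2.6 × 10⁻⁴/7.4 × 10⁻⁴)·(-4.5) = 37.7811 psu.
Increase required: 37.7811 − 35.57 = 2.2111 psu.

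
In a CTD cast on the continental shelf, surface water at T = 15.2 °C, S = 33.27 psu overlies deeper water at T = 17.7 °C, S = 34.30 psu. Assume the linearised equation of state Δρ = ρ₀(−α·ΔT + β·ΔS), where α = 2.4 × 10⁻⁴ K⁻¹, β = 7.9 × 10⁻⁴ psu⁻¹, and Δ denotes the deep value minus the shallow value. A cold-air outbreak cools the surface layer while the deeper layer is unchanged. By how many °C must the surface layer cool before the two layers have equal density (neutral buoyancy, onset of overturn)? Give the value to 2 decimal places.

Neutral buoyancy requires Δρ = 0, i.e. −α(T_deep − T_surf′) + β(S_deep − S_surf) = 0.
T_surf′ = T_deep − (β/α)·ΔS = 17.7 − (7.9 × 10⁻⁴/2.4 × 10⁻⁴)·(+1.03) = 14.3096 °C.
Cooling required: 15.2 − (14.3096) = 0.8904 °C.

0.89 °C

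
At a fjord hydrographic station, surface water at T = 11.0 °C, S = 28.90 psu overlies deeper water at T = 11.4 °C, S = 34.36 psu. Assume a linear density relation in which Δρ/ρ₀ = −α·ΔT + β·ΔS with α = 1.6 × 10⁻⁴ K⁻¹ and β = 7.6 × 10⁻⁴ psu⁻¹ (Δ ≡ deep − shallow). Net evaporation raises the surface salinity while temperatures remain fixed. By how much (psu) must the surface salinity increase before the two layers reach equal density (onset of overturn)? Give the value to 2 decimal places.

Neutral buoyancy requires −α(T_deep − T_surf) + β(S_deep − S_surf′) = 0.
S_surf′ = S_deep − (α/β)·ΔT = 34.36 − (1.6 × 10⁻⁴/7.6 × 10⁻⁴)·(+0.4) = 34.2758 psu.
Increase required: 34.2758 − 28.90 = 5.3758 psu.

5.38 psu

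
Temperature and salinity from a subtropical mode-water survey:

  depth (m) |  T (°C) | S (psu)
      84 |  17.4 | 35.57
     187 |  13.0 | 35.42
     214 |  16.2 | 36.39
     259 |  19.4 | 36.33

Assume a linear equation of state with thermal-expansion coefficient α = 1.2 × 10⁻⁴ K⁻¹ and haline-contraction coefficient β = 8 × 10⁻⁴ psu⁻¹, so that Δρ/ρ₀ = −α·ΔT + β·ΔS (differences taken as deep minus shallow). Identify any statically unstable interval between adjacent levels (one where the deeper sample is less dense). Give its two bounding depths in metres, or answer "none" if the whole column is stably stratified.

214–259 m

Evaluate Δρ/ρ₀ = −αΔT + βΔS across each adjacent pair:
  84–187 m: −αΔT+βΔS = −(1.2 × 10⁻⁴)(-4.4)+(8 × 10⁻⁴)(-0.15) = 4.1 × 10⁻⁴ → stable
  187–214 m: −αΔT+βΔS = −(1.2 × 10⁻⁴)(+3.2)+(8 × 10⁻⁴)(+0.97) = 3.9 × 10⁻⁴ → stable
  214–259 m: −αΔT+βΔS = −(1.2 × 10⁻⁴)(+3.2)+(8 × 10⁻⁴)(-0.06) = -4.3 × 10⁻⁴ → UNSTABLE
The 214–259 m interval has Δρ < 0: lighter water underlies denser water.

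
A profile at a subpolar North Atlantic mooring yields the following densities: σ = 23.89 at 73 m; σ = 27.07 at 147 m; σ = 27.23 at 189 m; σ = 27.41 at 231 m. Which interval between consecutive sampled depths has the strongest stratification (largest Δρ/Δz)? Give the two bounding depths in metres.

Compute the density gradient over each adjacent pair:
  73–147 m: Δρ/Δz = 3.18/74 = 0.043 kg m⁻⁴
  147–189 m: Δρ/Δz = 0.16/42 = 3.8 × 10⁻³ kg m⁻⁴
  189–231 m: Δρ/Δz = 0.18/42 = 4.3 × 10⁻³ kg m⁻⁴
The largest gradient is in the 73–147 m interval — the pycnocline.

73–147 m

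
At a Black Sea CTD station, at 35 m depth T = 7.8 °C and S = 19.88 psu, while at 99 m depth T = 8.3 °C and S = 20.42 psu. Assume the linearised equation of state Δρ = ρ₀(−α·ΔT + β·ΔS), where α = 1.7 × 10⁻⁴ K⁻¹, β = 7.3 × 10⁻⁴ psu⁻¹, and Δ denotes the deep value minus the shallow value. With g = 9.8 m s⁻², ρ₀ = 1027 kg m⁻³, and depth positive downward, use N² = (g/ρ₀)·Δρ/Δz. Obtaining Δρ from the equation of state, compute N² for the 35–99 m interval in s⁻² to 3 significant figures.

ΔT = +0.5 K, ΔS = +0.54 psu (deep − shallow).
Δρ/ρ₀ = −αΔT + βΔS = -8.50 × 10⁻⁵ + 3.942 × 10⁻⁴ = 3.092 × 10⁻⁴, so Δρ ≈ 0.3175 kg m⁻³.
N² = (g/ρ₀)·Δρ/Δz = g·(Δρ/ρ₀)/Δz = 9.8 × 3.092 × 10⁻⁴ / 64 = 4.7346 × 10⁻⁵ s⁻² ≈ 4.73 × 10⁻⁵ s⁻².

4.73 × 10⁻⁵ s⁻²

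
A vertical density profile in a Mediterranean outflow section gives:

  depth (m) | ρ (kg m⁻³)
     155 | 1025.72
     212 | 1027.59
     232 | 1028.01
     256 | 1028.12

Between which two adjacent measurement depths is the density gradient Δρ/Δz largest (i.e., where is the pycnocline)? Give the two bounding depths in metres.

155–212 m

Compute the density gradient over each adjacent pair:
  155–212 m: Δρ/Δz = 1.87/57 = 0.033 kg m⁻⁴
  212–232 m: Δρ/Δz = 0.42/20 = 0.021 kg m⁻⁴
  232–256 m: Δρ/Δz = 0.11/24 = 4.6 × 10⁻³ kg m⁻⁴
The largest gradient is in the 155–212 m interval — the pycnocline.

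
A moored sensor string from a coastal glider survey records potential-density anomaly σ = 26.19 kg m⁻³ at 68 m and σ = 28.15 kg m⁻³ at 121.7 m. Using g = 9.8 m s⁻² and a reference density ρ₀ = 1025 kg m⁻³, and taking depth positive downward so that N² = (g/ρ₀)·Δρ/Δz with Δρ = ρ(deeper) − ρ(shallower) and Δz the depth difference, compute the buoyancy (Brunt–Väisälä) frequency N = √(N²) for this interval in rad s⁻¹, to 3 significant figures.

Δρ = 1028.15 − 1026.19 = 1.96 kg m⁻³ over Δz = 121.7 − 68 = 53.7 m.
N² = (9.8/1025) × (1.96/53.7) = 3.4897 × 10⁻⁴ s⁻².
N = √(3.4897 × 10⁻⁴) = 0.018681 rad s⁻¹ ≈ 0.0187 rad s⁻¹.
N² > 0, so the interval is statically stable.

0.0187 rad s⁻¹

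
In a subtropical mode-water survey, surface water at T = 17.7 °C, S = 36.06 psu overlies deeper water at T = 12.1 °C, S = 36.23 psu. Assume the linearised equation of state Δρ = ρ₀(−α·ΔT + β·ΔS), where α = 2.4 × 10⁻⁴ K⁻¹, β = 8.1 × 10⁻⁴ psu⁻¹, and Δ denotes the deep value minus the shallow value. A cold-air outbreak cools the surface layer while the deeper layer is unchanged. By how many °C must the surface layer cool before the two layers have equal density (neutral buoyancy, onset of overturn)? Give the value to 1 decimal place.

Neutral buoyancy requires Δρ = 0, i.e. −α(T_deep − T_surf′) + β(S_deep − S_surf) = 0.
T_surf′ = T_deep − (β/α)·ΔS = 12.1 − (8.1 × 10⁻⁴/2.4 × 10⁻⁴)·(+0.17) = 11.526 °C.
Cooling required: 17.7 − (11.526) = 6.174 °C.

6.2 °C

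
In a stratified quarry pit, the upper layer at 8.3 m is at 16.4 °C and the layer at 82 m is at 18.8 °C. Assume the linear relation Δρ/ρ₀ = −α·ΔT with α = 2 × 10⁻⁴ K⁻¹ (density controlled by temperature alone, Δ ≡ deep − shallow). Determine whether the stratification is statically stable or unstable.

ΔT = 18.8 − 16.4 = +2.4 K, so Δρ/ρ₀ = −αΔT = -4.80 × 10⁻⁴.
Δρ/ρ₀ < 0, so Δρ < 0: deeper water is lighter → statically unstable; the column would overturn.

unstable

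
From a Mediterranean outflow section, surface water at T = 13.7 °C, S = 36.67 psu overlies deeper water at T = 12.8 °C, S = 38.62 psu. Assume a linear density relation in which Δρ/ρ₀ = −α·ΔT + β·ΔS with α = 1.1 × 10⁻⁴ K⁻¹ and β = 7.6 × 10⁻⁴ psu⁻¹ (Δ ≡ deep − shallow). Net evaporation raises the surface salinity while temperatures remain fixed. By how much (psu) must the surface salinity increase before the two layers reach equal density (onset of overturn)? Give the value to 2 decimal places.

Neutral buoyancy requires −α(T_deep − T_surf) + β(S_deep − S_surf′) = 0.
S_surf′ = S_deep − (α/β)·ΔT = 38.62 − (1.1 × 10⁻⁴/7.6 × 10⁻⁴)·(-0.9) = 38.7503 psu.
Increase required: 38.7503 − 36.67 = 2.0803 psu.

2.08 psu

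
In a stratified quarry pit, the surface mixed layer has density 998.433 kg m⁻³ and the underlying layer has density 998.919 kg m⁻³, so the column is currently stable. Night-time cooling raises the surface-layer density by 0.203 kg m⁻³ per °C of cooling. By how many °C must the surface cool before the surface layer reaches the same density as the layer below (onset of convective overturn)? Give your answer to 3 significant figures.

2.39 °C

Density deficit of the surface layer: 998.919 − 998.433 = 0.486 kg m⁻³.
Required change = 0.486 / 0.203 = 2.39 °C.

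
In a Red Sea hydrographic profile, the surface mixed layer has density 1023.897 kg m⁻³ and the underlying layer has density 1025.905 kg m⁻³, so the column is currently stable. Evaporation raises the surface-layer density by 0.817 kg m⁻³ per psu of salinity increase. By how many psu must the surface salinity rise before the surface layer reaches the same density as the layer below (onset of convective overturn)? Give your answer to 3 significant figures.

Density deficit of the surface layer: 1025.905 − 1023.897 = 2.008 kg m⁻³.
Required change = 2.008 / 0.817 = 2.46 psu.

2.46 psu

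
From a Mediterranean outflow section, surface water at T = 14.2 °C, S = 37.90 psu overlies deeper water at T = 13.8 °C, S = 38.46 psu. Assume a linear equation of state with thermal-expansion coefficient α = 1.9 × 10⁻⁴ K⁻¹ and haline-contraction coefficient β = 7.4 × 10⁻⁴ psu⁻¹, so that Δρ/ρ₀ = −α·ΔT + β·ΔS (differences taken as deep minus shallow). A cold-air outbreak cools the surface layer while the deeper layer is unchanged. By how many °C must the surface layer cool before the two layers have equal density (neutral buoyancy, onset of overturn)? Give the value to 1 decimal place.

2.6 °C

Neutral buoyancy requires Δρ = 0, i.e. −α(T_deep − T_surf′) + β(S_deep − S_surf) = 0.
T_surf′ = T_deep − (β/α)·ΔS = 13.8 − (7.4 × 10⁻⁴/1.9 × 10⁻⁴)·(+0.56) = 11.619 °C.
Cooling required: 14.2 − (11.619) = 2.581 °C.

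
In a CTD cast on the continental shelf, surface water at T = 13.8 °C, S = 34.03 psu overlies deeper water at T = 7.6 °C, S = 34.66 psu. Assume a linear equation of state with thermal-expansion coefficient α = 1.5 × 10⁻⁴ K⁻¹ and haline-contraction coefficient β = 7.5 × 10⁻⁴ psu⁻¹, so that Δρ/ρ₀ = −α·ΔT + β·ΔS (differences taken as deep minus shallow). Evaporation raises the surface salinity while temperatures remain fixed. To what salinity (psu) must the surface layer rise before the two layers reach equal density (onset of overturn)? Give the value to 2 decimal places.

Neutral buoyancy requires −α(T_deep − T_surf) + β(S_deep − S_surf′) = 0.
S_surf′ = S_deep − (α/β)·ΔT = 34.66 − (1.5 × 10⁻⁴/7.5 × 10⁻⁴)·(-6.2) = 35.9000 psu.
Increase required: 35.9000 − 34.03 = 1.8700 psu.

35.90 psu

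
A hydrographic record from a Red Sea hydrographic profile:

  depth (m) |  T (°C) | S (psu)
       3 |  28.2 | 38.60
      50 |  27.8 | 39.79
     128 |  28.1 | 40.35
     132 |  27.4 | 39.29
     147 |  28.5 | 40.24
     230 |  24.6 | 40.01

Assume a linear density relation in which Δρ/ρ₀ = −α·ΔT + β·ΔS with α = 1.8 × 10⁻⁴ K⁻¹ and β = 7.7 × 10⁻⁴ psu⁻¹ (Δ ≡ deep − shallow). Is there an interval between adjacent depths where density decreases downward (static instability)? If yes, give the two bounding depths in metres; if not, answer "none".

128–132 m

Evaluate Δρ/ρ₀ = −αΔT + βΔS across each adjacent pair:
  3–50 m: −αΔT+βΔS = −(1.8 × 10⁻⁴)(-0.4)+(7.7 × 10⁻⁴)(+1.19) = 9.9 × 10⁻⁴ → stable
  50–128 m: −αΔT+βΔS = −(1.8 × 10⁻⁴)(+0.3)+(7.7 × 10⁻⁴)(+0.56) = 3.8 × 10⁻⁴ → stable
  128–132 m: −αΔT+βΔS = −(1.8 × 10⁻⁴)(-0.7)+(7.7 × 10⁻⁴)(-1.06) = -6.9 × 10⁻⁴ → UNSTABLE
  132–147 m: −αΔT+βΔS = −(1.8 × 10⁻⁴)(+1.1)+(7.7 × 10⁻⁴)(+0.95) = 5.3 × 10⁻⁴ → stable
  147–230 m: −αΔT+βΔS = −(1.8 × 10⁻⁴)(-3.9)+(7.7 × 10⁻⁴)(-0.23) = 5.2 × 10⁻⁴ → stable
The 128–132 m interval has Δρ < 0: lighter water underlies denser water.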